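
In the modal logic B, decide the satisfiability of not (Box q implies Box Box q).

1. not (Box q implies Box Box q), w0
2. Box q, w0   [neg-implies-rule on 1]
3. not Box Box q, w0   [neg-implies-rule on 1]
4. q, w0   [Box-rule on 2 via w0Rw0]
5. not Box q, w1   [neg-Box-rule on 3: fresh world w1, w0Rw1]
6. q, w1   [Box-rule on 2 via w0Rw1]
7. not q, w2   [neg-Box-rule on 5: fresh world w2, w1Rw2]
Accessibility: w0Rw0, w0Rw1, w1Rw0, w1Rw1, w1Rw2, w2Rw1, w2Rw2

Satisfiable (open branch found)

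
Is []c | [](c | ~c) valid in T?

Tableau for the negation ~([]c | [](c | ~c)):
1. ~([]c | [](c | ~c)), 0
2. ~[]c, 0
3. ~[](c | ~c), 0
4. ~c, 1
5. ~(c | ~c), 2
6. ~c, 2
7. c, 2
Accessibility: 0R0, 0R1, 0R2, 1R1, 2R2
Branch closes: c and ~c both at 2.
All branches of the negation close; one closing branch shown above.

Valid in T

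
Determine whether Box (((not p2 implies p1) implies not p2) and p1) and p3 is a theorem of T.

Tableau for the negation not (Box (((not p2 implies p1) implies not p2) and p1) and p3):
1. not (Box (((not p2 implies p1) implies not p2) and p1) and p3), w0
2. not p3, w0   [neg-and-rule on 1 (branches; this branch)]
Accessibility: w0Rw0
The negation has an open branch (countermodel exists).

Invalid (countermodel exists)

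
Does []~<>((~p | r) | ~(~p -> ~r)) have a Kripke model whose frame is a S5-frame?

Satisfiable (open branch found)

1. []~<>((~p | r) | ~(~p -> ~r)), w0
2. ~<>((~p | r) | ~(~p -> ~r)), w0   [[]-rule on 1 via w0Rw0]
3. ~((~p | r) | ~(~p -> ~r)), w0   [~<>-rule on 2 via w0Rw0]
4. ~(~p | r), w0   [~|-rule on 3]
5. ~p -> ~r, w0   [~|-rule on 3]
6. p, w0   [~|-rule on 4]
7. ~r, w0   [~|-rule on 4]
Accessibility: w0Rw0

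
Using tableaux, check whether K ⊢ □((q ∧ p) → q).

Yes, valid

Tableau for the negation ¬□((q ∧ p) → q):
1. ¬□((q ∧ p) → q), u
2. ¬((q ∧ p) → q), v   [¬□-rule on 1: fresh world v, uRv]
3. q ∧ p, v   [¬→-rule on 2]
4. ¬q, v   [¬→-rule on 2]
5. q, v   [∧-rule on 3]
6. p, v   [∧-rule on 3]
Accessibility: uRv
Branch closes: q and ¬q both at v.
Every branch of the negation's tableau closes; the branch above is one of them.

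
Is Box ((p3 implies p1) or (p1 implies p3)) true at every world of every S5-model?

Valid in S5

Tableau for the negation not Box ((p3 implies p1) or (p1 implies p3)):
1. not Box ((p3 implies p1) or (p1 implies p3)), u
2. not ((p3 implies p1) or (p1 implies p3)), v
3. not (p3 implies p1), v
4. not (p1 implies p3), v
5. p3, v
6. not p1, v
7. p1, v
8. not p3, v
Accessibility: uRu, uRv, vRu, vRv
Branch closes: p1 and not p1 both at v.
Every branch of the negation's tableau closes; the branch above is one of them.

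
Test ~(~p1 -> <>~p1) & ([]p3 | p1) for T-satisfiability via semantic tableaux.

1. ~(~p1 -> <>~p1) & ([]p3 | p1), 0
2. ~(~p1 -> <>~p1), 0
3. []p3 | p1, 0
4. ~p1, 0
5. ~<>~p1, 0
6. p1, 0
Accessibility: 0R0
Branch closes: p1 and ~p1 both at 0.
(One branch shown.) All branches close.

Unsatisfiable (every branch closes)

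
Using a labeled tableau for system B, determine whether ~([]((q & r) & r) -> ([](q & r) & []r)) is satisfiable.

1. ~([]((q & r) & r) -> ([](q & r) & []r)), u
2. []((q & r) & r), u
3. ~([](q & r) & []r), u
4. (q & r) & r, u
5. q & r, u
6. r, u
7. q, u
8. ~[](q & r), u
9. ~(q & r), v
10. (q & r) & r, v
11. q & r, v
12. r, v
13. q, v
14. ~r, v
Accessibility: uRu, uRv, vRu, vRv
Branch closes: r and ~r both at v.
Every branch closes; the branch above is one of them.

Unsatisfiable (every branch closes)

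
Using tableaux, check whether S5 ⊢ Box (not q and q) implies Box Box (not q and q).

Valid

Tableau for the negation not (Box (not q and q) implies Box Box (not q and q)):
1. not (Box (not q and q) implies Box Box (not q and q)), 0
2. Box (not q and q), 0
3. not Box Box (not q and q), 0
4. not q and q, 0
5. not q, 0
6. q, 0
Accessibility: 0R0
Branch closes: q and not q both at 0.
All branches of the negation close; one closing branch shown above.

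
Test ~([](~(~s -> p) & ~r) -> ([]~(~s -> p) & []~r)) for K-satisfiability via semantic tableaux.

Unsatisfiable

1. ~([](~(~s -> p) & ~r) -> ([]~(~s -> p) & []~r)), w0
2. [](~(~s -> p) & ~r), w0
3. ~([]~(~s -> p) & []~r), w0
4. ~[]~(~s -> p), w0
5. ~s -> p, w1
6. ~(~s -> p) & ~r, w1
7. ~(~s -> p), w1
8. ~r, w1
9. ~s, w1
10. ~p, w1
11. p, w1
Accessibility: w0Rw1
Branch closes: p and ~p both at w1.
(One branch shown.) All branches close.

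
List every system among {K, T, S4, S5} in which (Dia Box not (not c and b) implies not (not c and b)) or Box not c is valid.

S5-tableau for the negation not ((Dia Box not (not c and b) implies not (not c and b)) or Box not c):
1. not ((Dia Box not (not c and b) implies not (not c and b)) or Box not c), u
2. not (Dia Box not (not c and b) implies not (not c and b)), u
3. not Box not c, u
4. Dia Box not (not c and b), u
5. not c and b, u
6. not c, u
7. b, u
8. c, v
9. Box not (not c and b), w
10. not (not c and b), u
11. not (not c and b), v
12. not (not c and b), w
13. not b, u
Accessibility: uRu, uRv, uRw, vRu, vRv, vRw, wRu, wRv, wRw
Branch closes: b and not b both at u.
Every branch closes (one shown): valid in S5.
S4-tableau for the negation not ((Dia Box not (not c and b) implies not (not c and b)) or Box not c):
1. not ((Dia Box not (not c and b) implies not (not c and b)) or Box not c), u
2. not (Dia Box not (not c and b) implies not (not c and b)), u
3. not Box not c, u
4. Dia Box not (not c and b), u
5. not c and b, u
6. not c, u
7. b, u
8. c, v
9. Box not (not c and b), w
10. not (not c and b), w
11. not b, w
Accessibility: uRu, uRv, uRw, vRv, wRw
Complete open branch: countermodel on an S4-frame, so not valid in S4, nor in K, T (the same frame is also a K-frame and a T-frame).

S5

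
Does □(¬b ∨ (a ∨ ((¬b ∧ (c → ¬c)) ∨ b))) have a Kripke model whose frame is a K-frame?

1. □(¬b ∨ (a ∨ ((¬b ∧ (c → ¬c)) ∨ b))), 0

Satisfiable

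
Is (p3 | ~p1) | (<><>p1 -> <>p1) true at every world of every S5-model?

Tableau for the negation ~((p3 | ~p1) | (<><>p1 -> <>p1)):
1. ~((p3 | ~p1) | (<><>p1 -> <>p1)), w0
2. ~(p3 | ~p1), w0   [~|-rule on 1]
3. ~(<><>p1 -> <>p1), w0   [~|-rule on 1]
4. ~p3, w0   [~|-rule on 2]
5. p1, w0   [~|-rule on 2]
6. <><>p1, w0   [~->-rule on 3]
7. ~<>p1, w0   [~->-rule on 3]
8. ~p1, w0   [~<>-rule on 7 via w0Rw0]
Accessibility: w0Rw0
Branch closes: p1 and ~p1 both at w0.
All branches of the negation close; one closing branch shown above.

Valid in S5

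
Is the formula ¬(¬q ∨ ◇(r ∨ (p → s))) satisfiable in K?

Yes, satisfiable

1. ¬(¬q ∨ ◇(r ∨ (p → s))), u
2. q, u   [¬∨-rule on 1]
3. ¬◇(r ∨ (p → s)), u   [¬∨-rule on 1]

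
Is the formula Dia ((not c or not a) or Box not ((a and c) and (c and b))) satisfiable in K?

1. Dia ((not c or not a) or Box not ((a and c) and (c and b))), u
2. (not c or not a) or Box not ((a and c) and (c and b)), v
3. Box not ((a and c) and (c and b)), v
Accessibility: uRv

Yes, satisfiable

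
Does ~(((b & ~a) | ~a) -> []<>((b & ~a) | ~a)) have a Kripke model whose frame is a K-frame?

1. ~(((b & ~a) | ~a) -> []<>((b & ~a) | ~a)), w0
2. (b & ~a) | ~a, w0
3. ~[]<>((b & ~a) | ~a), w0
4. ~a, w0
5. ~<>((b & ~a) | ~a), w1
Accessibility: w0Rw1

Yes, satisfiable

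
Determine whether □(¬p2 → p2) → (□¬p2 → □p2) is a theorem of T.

Yes, valid

Tableau for the negation ¬(□(¬p2 → p2) → (□¬p2 → □p2)):
1. ¬(□(¬p2 → p2) → (□¬p2 → □p2)), 0
2. □(¬p2 → p2), 0   [¬→-rule on 1]
3. ¬(□¬p2 → □p2), 0   [¬→-rule on 1]
4. □¬p2, 0   [¬→-rule on 3]
5. ¬□p2, 0   [¬→-rule on 3]
6. ¬p2 → p2, 0   [□-rule on 2 via 0R0]
7. ¬p2, 0   [□-rule on 4 via 0R0]
8. p2, 0   [→-rule on 6 (branches; this branch)]
Accessibility: 0R0
Branch closes: p2 and ¬p2 both at 0.
All branches of the negation close; one closing branch shown above.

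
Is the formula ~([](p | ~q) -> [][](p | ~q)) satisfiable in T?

1. ~([](p | ~q) -> [][](p | ~q)), w0
2. [](p | ~q), w0
3. ~[][](p | ~q), w0
4. p | ~q, w0
5. ~q, w0
6. ~[](p | ~q), w1
7. p | ~q, w1
8. ~q, w1
9. ~(p | ~q), w2
10. ~p, w2
11. q, w2
Accessibility: w0Rw0, w0Rw1, w1Rw1, w1Rw2, w2Rw2

Satisfiable (open branch found)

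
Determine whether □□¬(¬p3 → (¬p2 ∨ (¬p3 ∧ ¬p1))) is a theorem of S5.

No, not valid

Tableau for the negation ¬□□¬(¬p3 → (¬p2 ∨ (¬p3 ∧ ¬p1))):
1. ¬□□¬(¬p3 → (¬p2 ∨ (¬p3 ∧ ¬p1))), u
2. ¬□¬(¬p3 → (¬p2 ∨ (¬p3 ∧ ¬p1))), v   [¬□-rule on 1: fresh world v, uRv]
3. ¬p3 → (¬p2 ∨ (¬p3 ∧ ¬p1)), w   [¬□-rule on 2: fresh world w, vRw]
4. ¬p2 ∨ (¬p3 ∧ ¬p1), w   [→-rule on 3 (branches; this branch)]
5. ¬p3 ∧ ¬p1, w   [∨-rule on 4 (branches; this branch)]
6. ¬p3, w   [∧-rule on 5]
7. ¬p1, w   [∧-rule on 5]
Accessibility: uRu, uRv, uRw, vRu, vRv, vRw, wRu, wRv, wRw
The negation has an open branch (countermodel exists).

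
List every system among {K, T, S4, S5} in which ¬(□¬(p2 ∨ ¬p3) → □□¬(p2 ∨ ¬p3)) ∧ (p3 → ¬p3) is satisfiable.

T-tableau for the formula:
1. ¬(□¬(p2 ∨ ¬p3) → □□¬(p2 ∨ ¬p3)) ∧ (p3 → ¬p3), w0
2. ¬(□¬(p2 ∨ ¬p3) → □□¬(p2 ∨ ¬p3)), w0   [∧-rule on 1]
3. p3 → ¬p3, w0   [∧-rule on 1]
4. □¬(p2 ∨ ¬p3), w0   [¬→-rule on 2]
5. ¬□□¬(p2 ∨ ¬p3), w0   [¬→-rule on 2]
6. ¬(p2 ∨ ¬p3), w0   [□-rule on 4 via w0Rw0]
7. ¬p2, w0   [¬∨-rule on 6]
8. p3, w0   [¬∨-rule on 6]
9. ¬p3, w0   [→-rule on 3 (branches; this branch)]
Accessibility: w0Rw0
Branch closes: p3 and ¬p3 both at w0.
Every branch closes (one shown): unsatisfiable in T, hence also in S4, S5 (every S4/S5-frame is a T-frame).
K-tableau for the formula:
1. ¬(□¬(p2 ∨ ¬p3) → □□¬(p2 ∨ ¬p3)) ∧ (p3 → ¬p3), w0
2. ¬(□¬(p2 ∨ ¬p3) → □□¬(p2 ∨ ¬p3)), w0   [∧-rule on 1]
3. p3 → ¬p3, w0   [∧-rule on 1]
4. □¬(p2 ∨ ¬p3), w0   [¬→-rule on 2]
5. ¬□□¬(p2 ∨ ¬p3), w0   [¬→-rule on 2]
6. ¬p3, w0   [→-rule on 3 (branches; this branch)]
7. ¬□¬(p2 ∨ ¬p3), w1   [¬□-rule on 5: fresh world w1, w0Rw1]
8. ¬(p2 ∨ ¬p3), w1   [□-rule on 4 via w0Rw1]
9. ¬p2, w1   [¬∨-rule on 8]
10. p3, w1   [¬∨-rule on 8]
11. p2 ∨ ¬p3, w2   [¬□-rule on 7: fresh world w2, w1Rw2]
12. ¬p3, w2   [∨-rule on 11 (branches; this branch)]
Accessibility: w0Rw1, w1Rw2
Complete open branch: satisfiable in K.

K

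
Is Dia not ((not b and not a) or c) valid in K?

No, not valid

Tableau for the negation not Dia not ((not b and not a) or c):
1. not Dia not ((not b and not a) or c), w0
The negation has an open branch (countermodel exists).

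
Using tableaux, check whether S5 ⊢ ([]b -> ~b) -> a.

Tableau for the negation ~(([]b -> ~b) -> a):
1. ~(([]b -> ~b) -> a), u
2. []b -> ~b, u   [~->-rule on 1]
3. ~a, u   [~->-rule on 1]
4. ~b, u   [->-rule on 2 (branches; this branch)]
Accessibility: uRu
The negation has an open branch (countermodel exists).

No, not valid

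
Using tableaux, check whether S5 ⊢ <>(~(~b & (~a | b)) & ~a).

Tableau for the negation ~<>(~(~b & (~a | b)) & ~a):
1. ~<>(~(~b & (~a | b)) & ~a), 0
2. ~(~(~b & (~a | b)) & ~a), 0   [~<>-rule on 1 via 0R0]
3. a, 0   [~&-rule on 2 (branches; this branch)]
Accessibility: 0R0
The negation has an open branch (countermodel exists).

Not valid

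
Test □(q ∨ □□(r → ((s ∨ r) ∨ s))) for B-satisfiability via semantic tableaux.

1. □(q ∨ □□(r → ((s ∨ r) ∨ s))), w0
2. q ∨ □□(r → ((s ∨ r) ∨ s)), w0
3. □□(r → ((s ∨ r) ∨ s)), w0
4. □(r → ((s ∨ r) ∨ s)), w0
5. r → ((s ∨ r) ∨ s), w0
6. (s ∨ r) ∨ s, w0
7. s, w0
Accessibility: w0Rw0

Satisfiable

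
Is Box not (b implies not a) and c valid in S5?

Tableau for the negation not (Box not (b implies not a) and c):
1. not (Box not (b implies not a) and c), 0
2. not c, 0
Accessibility: 0R0
The negation has an open branch (countermodel exists).

No, not valid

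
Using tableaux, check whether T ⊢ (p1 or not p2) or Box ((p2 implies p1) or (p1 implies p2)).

Tableau for the negation not ((p1 or not p2) or Box ((p2 implies p1) or (p1 implies p2))):
1. not ((p1 or not p2) or Box ((p2 implies p1) or (p1 implies p2))), u
2. not (p1 or not p2), u
3. not Box ((p2 implies p1) or (p1 implies p2)), u
4. not p1, u
5. p2, u
6. not ((p2 implies p1) or (p1 implies p2)), v
7. not (p2 implies p1), v
8. not (p1 implies p2), v
9. p2, v
10. not p1, v
11. p1, v
12. not p2, v
Accessibility: uRu, uRv, vRv
Branch closes: p1 and not p1 both at v.
All branches of the negation close; one closing branch shown above.

Valid in T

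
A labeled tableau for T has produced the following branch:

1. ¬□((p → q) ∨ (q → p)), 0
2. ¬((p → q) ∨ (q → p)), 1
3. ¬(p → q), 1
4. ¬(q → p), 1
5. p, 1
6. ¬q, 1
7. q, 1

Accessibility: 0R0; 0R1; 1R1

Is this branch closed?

Both q and ¬q appear at 1.

Yes, closed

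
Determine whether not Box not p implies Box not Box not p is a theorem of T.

Tableau for the negation not (not Box not p implies Box not Box not p):
1. not (not Box not p implies Box not Box not p), u
2. not Box not p, u
3. not Box not Box not p, u
4. p, v
5. Box not p, w
6. not p, w
Accessibility: uRu, uRv, uRw, vRv, wRw
The negation has an open branch (countermodel exists).

No, not valid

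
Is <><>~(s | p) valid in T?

Tableau for the negation ~<><>~(s | p):
1. ~<><>~(s | p), u
2. ~<>~(s | p), u
3. s | p, u
4. p, u
Accessibility: uRu
The negation has an open branch (countermodel exists).

Not valid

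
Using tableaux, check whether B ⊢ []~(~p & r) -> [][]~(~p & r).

Tableau for the negation ~([]~(~p & r) -> [][]~(~p & r)):
1. ~([]~(~p & r) -> [][]~(~p & r)), 0
2. []~(~p & r), 0   [~->-rule on 1]
3. ~[][]~(~p & r), 0   [~->-rule on 1]
4. ~(~p & r), 0   [[]-rule on 2 via 0R0]
5. ~r, 0   [~&-rule on 4 (branches; this branch)]
6. ~[]~(~p & r), 1   [~[]-rule on 3: fresh world 1, 0R1]
7. ~(~p & r), 1   [[]-rule on 2 via 0R1]
8. ~r, 1   [~&-rule on 7 (branches; this branch)]
9. ~p & r, 2   [~[]-rule on 6: fresh world 2, 1R2]
10. ~p, 2   [&-rule on 9]
11. r, 2   [&-rule on 9]
Accessibility: 0R0, 0R1, 1R0, 1R1, 1R2, 2R1, 2R2
The negation has an open branch (countermodel exists).

Invalid (countermodel exists)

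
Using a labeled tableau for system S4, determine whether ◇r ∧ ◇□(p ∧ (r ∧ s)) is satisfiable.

1. ◇r ∧ ◇□(p ∧ (r ∧ s)), 0
2. ◇r, 0   [∧-rule on 1]
3. ◇□(p ∧ (r ∧ s)), 0   [∧-rule on 1]
4. r, 1   [◇-rule on 2: fresh world 1, 0R1]
5. □(p ∧ (r ∧ s)), 2   [◇-rule on 3: fresh world 2, 0R2]
6. p ∧ (r ∧ s), 2   [□-rule on 5 via 2R2]
7. p, 2   [∧-rule on 6]
8. r ∧ s, 2   [∧-rule on 6]
9. r, 2   [∧-rule on 8]
10. s, 2   [∧-rule on 8]
Accessibility: 0R0, 0R1, 0R2, 1R1, 2R2

Satisfiable (open branch found)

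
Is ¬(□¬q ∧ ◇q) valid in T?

Tableau for the negation □¬q ∧ ◇q:
1. □¬q ∧ ◇q, u
2. □¬q, u   [∧-rule on 1]
3. ◇q, u   [∧-rule on 1]
4. ¬q, u   [□-rule on 2 via uRu]
5. q, v   [◇-rule on 3: fresh world v, uRv]
6. ¬q, v   [□-rule on 2 via uRv]
Accessibility: uRu, uRv, vRv
Branch closes: q and ¬q both at v.
All branches of the negation close; one closing branch shown above.

Yes, valid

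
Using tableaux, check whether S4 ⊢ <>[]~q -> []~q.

Invalid (countermodel exists)

Tableau for the negation ~(<>[]~q -> []~q):
1. ~(<>[]~q -> []~q), w0
2. <>[]~q, w0
3. ~[]~q, w0
4. []~q, w1
5. ~q, w1
6. q, w2
Accessibility: w0Rw0, w0Rw1, w0Rw2, w1Rw1, w2Rw2
The negation has an open branch (countermodel exists).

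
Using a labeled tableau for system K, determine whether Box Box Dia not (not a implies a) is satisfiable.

1. Box Box Dia not (not a implies a), u

Yes, satisfiable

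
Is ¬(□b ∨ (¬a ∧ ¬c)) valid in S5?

Tableau for the negation □b ∨ (¬a ∧ ¬c):
1. □b ∨ (¬a ∧ ¬c), w0
2. ¬a ∧ ¬c, w0
3. ¬a, w0
4. ¬c, w0
Accessibility: w0Rw0
The negation has an open branch (countermodel exists).

Not valid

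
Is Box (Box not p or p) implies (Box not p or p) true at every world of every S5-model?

Yes, valid

Tableau for the negation not (Box (Box not p or p) implies (Box not p or p)):
1. not (Box (Box not p or p) implies (Box not p or p)), u
2. Box (Box not p or p), u   [neg-implies-rule on 1]
3. not (Box not p or p), u   [neg-implies-rule on 1]
4. not Box not p, u   [neg-or-rule on 3]
5. not p, u   [neg-or-rule on 3]
6. Box not p or p, u   [Box-rule on 2 via uRu]
7. Box not p, u   [or-rule on 6 (branches; this branch)]
8. p, v   [neg-Box-rule on 4: fresh world v, uRv]
9. Box not p or p, v   [Box-rule on 2 via uRv]
10. not p, v   [Box-rule on 7 via uRv]
Accessibility: uRu, uRv, vRu, vRv
Branch closes: p and not p both at v.
All branches of the negation close; one closing branch shown above.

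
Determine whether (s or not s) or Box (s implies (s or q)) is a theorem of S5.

Tableau for the negation not ((s or not s) or Box (s implies (s or q))):
1. not ((s or not s) or Box (s implies (s or q))), 0
2. not (s or not s), 0
3. not Box (s implies (s or q)), 0
4. not s, 0
5. s, 0
Accessibility: 0R0
Branch closes: s and not s both at 0.
All branches of the negation close; one closing branch shown above.

Valid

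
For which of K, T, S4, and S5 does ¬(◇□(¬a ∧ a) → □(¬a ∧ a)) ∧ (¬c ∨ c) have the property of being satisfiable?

K

T-tableau for the formula:
1. ¬(◇□(¬a ∧ a) → □(¬a ∧ a)) ∧ (¬c ∨ c), 0
2. ¬(◇□(¬a ∧ a) → □(¬a ∧ a)), 0
3. ¬c ∨ c, 0
4. ◇□(¬a ∧ a), 0
5. ¬□(¬a ∧ a), 0
6. c, 0
7. □(¬a ∧ a), 1
8. ¬a ∧ a, 1
9. ¬a, 1
10. a, 1
Accessibility: 0R0, 0R1, 1R1
Branch closes: a and ¬a both at 1.
Every branch closes (one shown): unsatisfiable in T, hence also in S4, S5 (every S4/S5-frame is a T-frame).
K-tableau for the formula:
1. ¬(◇□(¬a ∧ a) → □(¬a ∧ a)) ∧ (¬c ∨ c), 0
2. ¬(◇□(¬a ∧ a) → □(¬a ∧ a)), 0
3. ¬c ∨ c, 0
4. ◇□(¬a ∧ a), 0
5. ¬□(¬a ∧ a), 0
6. c, 0
7. □(¬a ∧ a), 1
8. ¬(¬a ∧ a), 2
9. ¬a, 2
Accessibility: 0R1, 0R2
Complete open branch: satisfiable in K.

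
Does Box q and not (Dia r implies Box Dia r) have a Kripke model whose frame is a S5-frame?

Unsatisfiable

1. Box q and not (Dia r implies Box Dia r), 0
2. Box q, 0
3. not (Dia r implies Box Dia r), 0
4. Dia r, 0
5. not Box Dia r, 0
6. q, 0
7. r, 1
8. q, 1
9. not Dia r, 2
10. q, 2
11. not r, 0
12. not r, 1
Accessibility: 0R0, 0R1, 0R2, 1R0, 1R1, 1R2, 2R0, 2R1, 2R2
Branch closes: r and not r both at 1.
(One branch shown.) All branches close.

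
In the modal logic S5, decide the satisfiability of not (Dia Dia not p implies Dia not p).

No, unsatisfiable

1. not (Dia Dia not p implies Dia not p), w0
2. Dia Dia not p, w0   [neg-implies-rule on 1]
3. not Dia not p, w0   [neg-implies-rule on 1]
4. p, w0   [neg-Dia-rule on 3 via w0Rw0]
5. Dia not p, w1   [Dia-rule on 2: fresh world w1, w0Rw1]
6. p, w1   [neg-Dia-rule on 3 via w0Rw1]
7. not p, w2   [Dia-rule on 5: fresh world w2, w1Rw2]
8. p, w2   [neg-Dia-rule on 3 via w0Rw2]
Accessibility: w0Rw0, w0Rw1, w0Rw2, w1Rw0, w1Rw1, w1Rw2, w2Rw0, w2Rw1, w2Rw2
Branch closes: p and not p both at w2.
All branches of the tableau close; one closing branch shown above.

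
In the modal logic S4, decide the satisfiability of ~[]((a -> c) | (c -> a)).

Unsatisfiable

1. ~[]((a -> c) | (c -> a)), u
2. ~((a -> c) | (c -> a)), v
3. ~(a -> c), v
4. ~(c -> a), v
5. a, v
6. ~c, v
7. c, v
8. ~a, v
Accessibility: uRu, uRv, vRv
Branch closes: c and ~c both at v.
Every branch closes; the branch above is one of them.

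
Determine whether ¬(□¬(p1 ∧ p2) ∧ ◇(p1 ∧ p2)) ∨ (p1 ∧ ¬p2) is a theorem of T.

Valid

Tableau for the negation ¬(¬(□¬(p1 ∧ p2) ∧ ◇(p1 ∧ p2)) ∨ (p1 ∧ ¬p2)):
1. ¬(¬(□¬(p1 ∧ p2) ∧ ◇(p1 ∧ p2)) ∨ (p1 ∧ ¬p2)), u
2. □¬(p1 ∧ p2) ∧ ◇(p1 ∧ p2), u
3. ¬(p1 ∧ ¬p2), u
4. □¬(p1 ∧ p2), u
5. ◇(p1 ∧ p2), u
6. ¬(p1 ∧ p2), u
7. p2, u
8. ¬p1, u
9. p1 ∧ p2, v
10. p1, v
11. p2, v
12. ¬(p1 ∧ p2), v
13. ¬p2, v
Accessibility: uRu, uRv, vRv
Branch closes: p2 and ¬p2 both at v.
All branches of the negation close; one closing branch shown above.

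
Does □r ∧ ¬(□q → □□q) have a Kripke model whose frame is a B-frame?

Satisfiable (open branch found)

1. □r ∧ ¬(□q → □□q), w0
2. □r, w0   [∧-rule on 1]
3. ¬(□q → □□q), w0   [∧-rule on 1]
4. □q, w0   [¬→-rule on 3]
5. ¬□□q, w0   [¬→-rule on 3]
6. r, w0   [□-rule on 2 via w0Rw0]
7. q, w0   [□-rule on 4 via w0Rw0]
8. ¬□q, w1   [¬□-rule on 5: fresh world w1, w0Rw1]
9. r, w1   [□-rule on 2 via w0Rw1]
10. q, w1   [□-rule on 4 via w0Rw1]
11. ¬q, w2   [¬□-rule on 8: fresh world w2, w1Rw2]
Accessibility: w0Rw0, w0Rw1, w1Rw0, w1Rw1, w1Rw2, w2Rw1, w2Rw2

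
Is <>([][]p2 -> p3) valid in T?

No, not valid

Tableau for the negation ~<>([][]p2 -> p3):
1. ~<>([][]p2 -> p3), 0
2. ~([][]p2 -> p3), 0
3. [][]p2, 0
4. ~p3, 0
5. []p2, 0
6. p2, 0
Accessibility: 0R0
The negation has an open branch (countermodel exists).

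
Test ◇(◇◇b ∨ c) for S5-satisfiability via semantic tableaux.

Satisfiable (open branch found)

1. ◇(◇◇b ∨ c), w0
2. ◇◇b ∨ c, w1
3. c, w1
Accessibility: w0Rw0, w0Rw1, w1Rw0, w1Rw1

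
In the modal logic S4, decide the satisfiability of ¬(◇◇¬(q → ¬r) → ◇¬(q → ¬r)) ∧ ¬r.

1. ¬(◇◇¬(q → ¬r) → ◇¬(q → ¬r)) ∧ ¬r, 0
2. ¬(◇◇¬(q → ¬r) → ◇¬(q → ¬r)), 0
3. ¬r, 0
4. ◇◇¬(q → ¬r), 0
5. ¬◇¬(q → ¬r), 0
6. q → ¬r, 0
7. ◇¬(q → ¬r), 1
8. q → ¬r, 1
9. ¬r, 1
10. ¬(q → ¬r), 2
11. q, 2
12. r, 2
13. q → ¬r, 2
14. ¬r, 2
Accessibility: 0R0, 0R1, 0R2, 1R1, 1R2, 2R2
Branch closes: r and ¬r both at 2.
(One branch shown.) All branches close.

No, unsatisfiable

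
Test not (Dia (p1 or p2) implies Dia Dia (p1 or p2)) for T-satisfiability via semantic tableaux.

1. not (Dia (p1 or p2) implies Dia Dia (p1 or p2)), u
2. Dia (p1 or p2), u   [neg-implies-rule on 1]
3. not Dia Dia (p1 or p2), u   [neg-implies-rule on 1]
4. not Dia (p1 or p2), u   [neg-Dia-rule on 3 via uRu]
5. not (p1 or p2), u   [neg-Dia-rule on 4 via uRu]
6. not p1, u   [neg-or-rule on 5]
7. not p2, u   [neg-or-rule on 5]
8. p1 or p2, v   [Dia-rule on 2: fresh world v, uRv]
9. not Dia (p1 or p2), v   [neg-Dia-rule on 3 via uRv]
10. not (p1 or p2), v   [neg-Dia-rule on 4 via uRv]
11. not p1, v   [neg-or-rule on 10]
12. not p2, v   [neg-or-rule on 10]
13. p2, v   [or-rule on 8 (branches; this branch)]
Accessibility: uRu, uRv, vRv
Branch closes: p2 and not p2 both at v.
(One branch shown.) All branches close.

Unsatisfiable (every branch closes)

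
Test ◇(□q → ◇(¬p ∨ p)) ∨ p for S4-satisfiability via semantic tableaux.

1. ◇(□q → ◇(¬p ∨ p)) ∨ p, u
2. p, u
Accessibility: uRu

Satisfiable (open branch found)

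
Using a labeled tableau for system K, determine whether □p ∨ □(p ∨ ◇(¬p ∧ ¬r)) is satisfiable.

1. □p ∨ □(p ∨ ◇(¬p ∧ ¬r)), u
2. □(p ∨ ◇(¬p ∧ ¬r)), u

Yes, satisfiable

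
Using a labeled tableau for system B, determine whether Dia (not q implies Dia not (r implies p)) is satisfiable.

Satisfiable

1. Dia (not q implies Dia not (r implies p)), w0
2. not q implies Dia not (r implies p), w1   [Dia-rule on 1: fresh world w1, w0Rw1]
3. Dia not (r implies p), w1   [implies-rule on 2 (branches; this branch)]
4. not (r implies p), w2   [Dia-rule on 3: fresh world w2, w1Rw2]
5. r, w2   [neg-implies-rule on 4]
6. not p, w2   [neg-implies-rule on 4]
Accessibility: w0Rw0, w0Rw1, w1Rw0, w1Rw1, w1Rw2, w2Rw1, w2Rw2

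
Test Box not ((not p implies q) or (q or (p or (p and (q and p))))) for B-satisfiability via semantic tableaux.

Yes, satisfiable

1. Box not ((not p implies q) or (q or (p or (p and (q and p))))), 0
2. not ((not p implies q) or (q or (p or (p and (q and p))))), 0   [Box-rule on 1 via 0R0]
3. not (not p implies q), 0   [neg-or-rule on 2]
4. not (q or (p or (p and (q and p)))), 0   [neg-or-rule on 2]
5. not p, 0   [neg-implies-rule on 3]
6. not q, 0   [neg-implies-rule on 3]
7. not (p or (p and (q and p))), 0   [neg-or-rule on 4]
8. not (p and (q and p)), 0   [neg-or-rule on 7]
9. not (q and p), 0   [neg-and-rule on 8 (branches; this branch)]
Accessibility: 0R0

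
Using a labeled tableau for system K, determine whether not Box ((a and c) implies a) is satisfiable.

No, unsatisfiable

1. not Box ((a and c) implies a), u
2. not ((a and c) implies a), v
3. a and c, v
4. not a, v
5. a, v
6. c, v
Accessibility: uRv
Branch closes: a and not a both at v.
Every branch closes; the branch above is one of them.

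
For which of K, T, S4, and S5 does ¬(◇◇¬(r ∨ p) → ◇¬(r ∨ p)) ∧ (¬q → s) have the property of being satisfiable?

K, T

S4-tableau for the formula:
1. ¬(◇◇¬(r ∨ p) → ◇¬(r ∨ p)) ∧ (¬q → s), 0
2. ¬(◇◇¬(r ∨ p) → ◇¬(r ∨ p)), 0   [∧-rule on 1]
3. ¬q → s, 0   [∧-rule on 1]
4. ◇◇¬(r ∨ p), 0   [¬→-rule on 2]
5. ¬◇¬(r ∨ p), 0   [¬→-rule on 2]
6. r ∨ p, 0   [¬◇-rule on 5 via 0R0]
7. s, 0   [→-rule on 3 (branches; this branch)]
8. p, 0   [∨-rule on 6 (branches; this branch)]
9. ◇¬(r ∨ p), 1   [◇-rule on 4: fresh world 1, 0R1]
10. r ∨ p, 1   [¬◇-rule on 5 via 0R1]
11. p, 1   [∨-rule on 10 (branches; this branch)]
12. ¬(r ∨ p), 2   [◇-rule on 9: fresh world 2, 1R2]
13. ¬r, 2   [¬∨-rule on 12]
14. ¬p, 2   [¬∨-rule on 12]
15. r ∨ p, 2   [¬◇-rule on 5 via 0R2]
16. p, 2   [∨-rule on 15 (branches; this branch)]
Accessibility: 0R0, 0R1, 0R2, 1R1, 1R2, 2R2
Branch closes: p and ¬p both at 2.
Every branch closes (one shown): unsatisfiable in S4, hence also in S5 (every S5-frame is an S4-frame).
T-tableau for the formula:
1. ¬(◇◇¬(r ∨ p) → ◇¬(r ∨ p)) ∧ (¬q → s), 0
2. ¬(◇◇¬(r ∨ p) → ◇¬(r ∨ p)), 0   [∧-rule on 1]
3. ¬q → s, 0   [∧-rule on 1]
4. ◇◇¬(r ∨ p), 0   [¬→-rule on 2]
5. ¬◇¬(r ∨ p), 0   [¬→-rule on 2]
6. r ∨ p, 0   [¬◇-rule on 5 via 0R0]
7. s, 0   [→-rule on 3 (branches; this branch)]
8. p, 0   [∨-rule on 6 (branches; this branch)]
9. ◇¬(r ∨ p), 1   [◇-rule on 4: fresh world 1, 0R1]
10. r ∨ p, 1   [¬◇-rule on 5 via 0R1]
11. p, 1   [∨-rule on 10 (branches; this branch)]
12. ¬(r ∨ p), 2   [◇-rule on 9: fresh world 2, 1R2]
13. ¬r, 2   [¬∨-rule on 12]
14. ¬p, 2   [¬∨-rule on 12]
Accessibility: 0R0, 0R1, 1R1, 1R2, 2R2
Complete open branch: satisfiable in T, hence also in K (this T-model is also a K-model).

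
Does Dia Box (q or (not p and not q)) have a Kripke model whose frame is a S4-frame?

Satisfiable

1. Dia Box (q or (not p and not q)), 0
2. Box (q or (not p and not q)), 1   [Dia-rule on 1: fresh world 1, 0R1]
3. q or (not p and not q), 1   [Box-rule on 2 via 1R1]
4. not p and not q, 1   [or-rule on 3 (branches; this branch)]
5. not p, 1   [and-rule on 4]
6. not q, 1   [and-rule on 4]
Accessibility: 0R0, 0R1, 1R1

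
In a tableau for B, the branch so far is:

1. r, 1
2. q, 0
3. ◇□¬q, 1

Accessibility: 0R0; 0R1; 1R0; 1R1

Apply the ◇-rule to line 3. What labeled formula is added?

a fresh world 2 with 1R2, and □¬q at 2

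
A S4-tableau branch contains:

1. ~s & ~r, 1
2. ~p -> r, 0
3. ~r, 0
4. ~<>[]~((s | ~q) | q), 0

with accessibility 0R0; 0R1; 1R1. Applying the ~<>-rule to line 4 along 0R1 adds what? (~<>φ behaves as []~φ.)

~<>φ behaves as []~φ: propagate the negated body to each accessible world.

~[]~((s | ~q) | q), 1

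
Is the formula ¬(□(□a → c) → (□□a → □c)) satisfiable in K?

1. ¬(□(□a → c) → (□□a → □c)), w0
2. □(□a → c), w0
3. ¬(□□a → □c), w0
4. □□a, w0
5. ¬□c, w0
6. ¬c, w1
7. □a → c, w1
8. □a, w1
9. ¬□a, w1
10. ¬a, w2
11. a, w2
Accessibility: w0Rw1, w1Rw2
Branch closes: a and ¬a both at w2.
All branches of the tableau close; one closing branch shown above.

Unsatisfiable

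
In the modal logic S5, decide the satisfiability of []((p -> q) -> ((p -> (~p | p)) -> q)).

Yes, satisfiable

1. []((p -> q) -> ((p -> (~p | p)) -> q)), w0
2. (p -> q) -> ((p -> (~p | p)) -> q), w0   [[]-rule on 1 via w0Rw0]
3. (p -> (~p | p)) -> q, w0   [->-rule on 2 (branches; this branch)]
4. q, w0   [->-rule on 3 (branches; this branch)]
Accessibility: w0Rw0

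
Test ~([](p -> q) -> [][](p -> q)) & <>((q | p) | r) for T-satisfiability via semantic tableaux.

1. ~([](p -> q) -> [][](p -> q)) & <>((q | p) | r), u
2. ~([](p -> q) -> [][](p -> q)), u
3. <>((q | p) | r), u
4. [](p -> q), u
5. ~[][](p -> q), u
6. p -> q, u
7. q, u
8. (q | p) | r, v
9. p -> q, v
10. r, v
11. q, v
12. ~[](p -> q), w
13. p -> q, w
14. q, w
15. ~(p -> q), x
16. p, x
17. ~q, x
Accessibility: uRu, uRv, uRw, vRv, wRw, wRx, xRx

Yes, satisfiable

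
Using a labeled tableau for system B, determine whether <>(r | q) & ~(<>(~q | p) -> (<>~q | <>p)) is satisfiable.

No, unsatisfiable

1. <>(r | q) & ~(<>(~q | p) -> (<>~q | <>p)), w0
2. <>(r | q), w0
3. ~(<>(~q | p) -> (<>~q | <>p)), w0
4. <>(~q | p), w0
5. ~(<>~q | <>p), w0
6. ~<>~q, w0
7. ~<>p, w0
8. q, w0
9. ~p, w0
10. r | q, w1
11. q, w1
12. ~p, w1
13. ~q | p, w2
14. q, w2
15. ~p, w2
16. p, w2
Accessibility: w0Rw0, w0Rw1, w0Rw2, w1Rw0, w1Rw1, w2Rw0, w2Rw2
Branch closes: p and ~p both at w2.
Every branch closes; the branch above is one of them.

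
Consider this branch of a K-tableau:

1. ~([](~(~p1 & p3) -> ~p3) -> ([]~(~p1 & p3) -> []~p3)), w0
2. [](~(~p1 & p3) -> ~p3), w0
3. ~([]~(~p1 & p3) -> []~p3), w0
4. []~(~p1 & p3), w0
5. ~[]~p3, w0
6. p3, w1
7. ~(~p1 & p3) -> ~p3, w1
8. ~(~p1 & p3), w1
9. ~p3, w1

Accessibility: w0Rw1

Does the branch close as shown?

Both p3 and ~p3 appear at w1.

Closed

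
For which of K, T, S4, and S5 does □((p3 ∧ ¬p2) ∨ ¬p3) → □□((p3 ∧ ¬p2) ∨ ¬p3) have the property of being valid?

S4, S5

S4-tableau for the negation ¬(□((p3 ∧ ¬p2) ∨ ¬p3) → □□((p3 ∧ ¬p2) ∨ ¬p3)):
1. ¬(□((p3 ∧ ¬p2) ∨ ¬p3) → □□((p3 ∧ ¬p2) ∨ ¬p3)), u
2. □((p3 ∧ ¬p2) ∨ ¬p3), u
3. ¬□□((p3 ∧ ¬p2) ∨ ¬p3), u
4. (p3 ∧ ¬p2) ∨ ¬p3, u
5. p3 ∧ ¬p2, u
6. p3, u
7. ¬p2, u
8. ¬□((p3 ∧ ¬p2) ∨ ¬p3), v
9. (p3 ∧ ¬p2) ∨ ¬p3, v
10. p3 ∧ ¬p2, v
11. p3, v
12. ¬p2, v
13. ¬((p3 ∧ ¬p2) ∨ ¬p3), w
14. ¬(p3 ∧ ¬p2), w
15. p3, w
16. (p3 ∧ ¬p2) ∨ ¬p3, w
17. p2, w
18. p3 ∧ ¬p2, w
19. ¬p2, w
Accessibility: uRu, uRv, uRw, vRv, vRw, wRw
Branch closes: p2 and ¬p2 both at w.
Every branch closes (one shown): valid in S4, hence also in S5 (every theorem of S4 is a theorem of S5).
T-tableau for the negation ¬(□((p3 ∧ ¬p2) ∨ ¬p3) → □□((p3 ∧ ¬p2) ∨ ¬p3)):
1. ¬(□((p3 ∧ ¬p2) ∨ ¬p3) → □□((p3 ∧ ¬p2) ∨ ¬p3)), u
2. □((p3 ∧ ¬p2) ∨ ¬p3), u
3. ¬□□((p3 ∧ ¬p2) ∨ ¬p3), u
4. (p3 ∧ ¬p2) ∨ ¬p3, u
5. ¬p3, u
6. ¬□((p3 ∧ ¬p2) ∨ ¬p3), v
7. (p3 ∧ ¬p2) ∨ ¬p3, v
8. ¬p3, v
9. ¬((p3 ∧ ¬p2) ∨ ¬p3), w
10. ¬(p3 ∧ ¬p2), w
11. p3, w
12. p2, w
Accessibility: uRu, uRv, vRv, vRw, wRw
Complete open branch: countermodel on a T-frame, so not valid in T, nor in K (the same frame is also a K-frame).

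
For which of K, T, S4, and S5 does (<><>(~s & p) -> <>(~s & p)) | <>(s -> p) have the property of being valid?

S4-tableau for the negation ~((<><>(~s & p) -> <>(~s & p)) | <>(s -> p)):
1. ~((<><>(~s & p) -> <>(~s & p)) | <>(s -> p)), 0
2. ~(<><>(~s & p) -> <>(~s & p)), 0
3. ~<>(s -> p), 0
4. <><>(~s & p), 0
5. ~<>(~s & p), 0
6. ~(s -> p), 0
7. s, 0
8. ~p, 0
9. ~(~s & p), 0
10. <>(~s & p), 1
11. ~(s -> p), 1
12. s, 1
13. ~p, 1
14. ~(~s & p), 1
15. ~s & p, 2
16. ~s, 2
17. p, 2
18. ~(s -> p), 2
19. s, 2
20. ~p, 2
Accessibility: 0R0, 0R1, 0R2, 1R1, 1R2, 2R2
Branch closes: s and ~s both at 2.
Every branch closes (one shown): valid in S4, hence also in S5 (every theorem of S4 is a theorem of S5).
T-tableau for the negation ~((<><>(~s & p) -> <>(~s & p)) | <>(s -> p)):
1. ~((<><>(~s & p) -> <>(~s & p)) | <>(s -> p)), 0
2. ~(<><>(~s & p) -> <>(~s & p)), 0
3. ~<>(s -> p), 0
4. <><>(~s & p), 0
5. ~<>(~s & p), 0
6. ~(s -> p), 0
7. s, 0
8. ~p, 0
9. ~(~s & p), 0
10. <>(~s & p), 1
11. ~(s -> p), 1
12. s, 1
13. ~p, 1
14. ~(~s & p), 1
15. ~s & p, 2
16. ~s, 2
17. p, 2
Accessibility: 0R0, 0R1, 1R1, 1R2, 2R2
Complete open branch: countermodel on a T-frame, so not valid in T, nor in K (the same frame is also a K-frame).

S4, S5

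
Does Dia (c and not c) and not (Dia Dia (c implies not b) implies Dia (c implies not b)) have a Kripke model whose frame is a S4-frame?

1. Dia (c and not c) and not (Dia Dia (c implies not b) implies Dia (c implies not b)), u
2. Dia (c and not c), u   [and-rule on 1]
3. not (Dia Dia (c implies not b) implies Dia (c implies not b)), u   [and-rule on 1]
4. Dia Dia (c implies not b), u   [neg-implies-rule on 3]
5. not Dia (c implies not b), u   [neg-implies-rule on 3]
6. not (c implies not b), u   [neg-Dia-rule on 5 via uRu]
7. c, u   [neg-implies-rule on 6]
8. b, u   [neg-implies-rule on 6]
9. c and not c, v   [Dia-rule on 2: fresh world v, uRv]
10. c, v   [and-rule on 9]
11. not c, v   [and-rule on 9]
Accessibility: uRu, uRv, vRv
Branch closes: c and not c both at v.
(One branch shown.) All branches close.

No, unsatisfiable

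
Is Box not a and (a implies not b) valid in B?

No, not valid

Tableau for the negation not (Box not a and (a implies not b)):
1. not (Box not a and (a implies not b)), u
2. not (a implies not b), u
3. a, u
4. b, u
Accessibility: uRu
The negation has an open branch (countermodel exists).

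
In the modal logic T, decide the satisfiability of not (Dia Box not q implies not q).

Satisfiable (open branch found)

1. not (Dia Box not q implies not q), 0
2. Dia Box not q, 0
3. q, 0
4. Box not q, 1
5. not q, 1
Accessibility: 0R0, 0R1, 1R1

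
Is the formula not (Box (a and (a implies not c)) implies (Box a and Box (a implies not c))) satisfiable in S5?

1. not (Box (a and (a implies not c)) implies (Box a and Box (a implies not c))), w0
2. Box (a and (a implies not c)), w0
3. not (Box a and Box (a implies not c)), w0
4. a and (a implies not c), w0
5. a, w0
6. a implies not c, w0
7. not Box (a implies not c), w0
8. not c, w0
9. not (a implies not c), w1
10. a, w1
11. c, w1
12. a and (a implies not c), w1
13. a implies not c, w1
14. not c, w1
Accessibility: w0Rw0, w0Rw1, w1Rw0, w1Rw1
Branch closes: c and not c both at w1.
(One branch shown.) All branches close.

No, unsatisfiable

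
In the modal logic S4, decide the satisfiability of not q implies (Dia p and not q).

Satisfiable (open branch found)

1. not q implies (Dia p and not q), w0
2. Dia p and not q, w0
3. Dia p, w0
4. not q, w0
5. p, w1
Accessibility: w0Rw0, w0Rw1, w1Rw1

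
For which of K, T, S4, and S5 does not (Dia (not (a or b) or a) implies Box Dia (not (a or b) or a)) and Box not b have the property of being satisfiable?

K

T-tableau for the formula:
1. not (Dia (not (a or b) or a) implies Box Dia (not (a or b) or a)) and Box not b, u
2. not (Dia (not (a or b) or a) implies Box Dia (not (a or b) or a)), u   [and-rule on 1]
3. Box not b, u   [and-rule on 1]
4. Dia (not (a or b) or a), u   [neg-implies-rule on 2]
5. not Box Dia (not (a or b) or a), u   [neg-implies-rule on 2]
6. not b, u   [Box-rule on 3 via uRu]
7. not (a or b) or a, v   [Dia-rule on 4: fresh world v, uRv]
8. not b, v   [Box-rule on 3 via uRv]
9. not (a or b), v   [or-rule on 7 (branches; this branch)]
10. not a, v   [neg-or-rule on 9]
11. not Dia (not (a or b) or a), w   [neg-Box-rule on 5: fresh world w, uRw]
12. not b, w   [Box-rule on 3 via uRw]
13. not (not (a or b) or a), w   [neg-Dia-rule on 11 via wRw]
14. a or b, w   [neg-or-rule on 13]
15. not a, w   [neg-or-rule on 13]
16. b, w   [or-rule on 14 (branches; this branch)]
Accessibility: uRu, uRv, uRw, vRv, wRw
Branch closes: b and not b both at w.
Every branch closes (one shown): unsatisfiable in T, hence also in S4, S5 (every S4/S5-frame is a T-frame).
K-tableau for the formula:
1. not (Dia (not (a or b) or a) implies Box Dia (not (a or b) or a)) and Box not b, u
2. not (Dia (not (a or b) or a) implies Box Dia (not (a or b) or a)), u   [and-rule on 1]
3. Box not b, u   [and-rule on 1]
4. Dia (not (a or b) or a), u   [neg-implies-rule on 2]
5. not Box Dia (not (a or b) or a), u   [neg-implies-rule on 2]
6. not (a or b) or a, v   [Dia-rule on 4: fresh world v, uRv]
7. not b, v   [Box-rule on 3 via uRv]
8. a, v   [or-rule on 6 (branches; this branch)]
9. not Dia (not (a or b) or a), w   [neg-Box-rule on 5: fresh world w, uRw]
10. not b, w   [Box-rule on 3 via uRw]
Accessibility: uRv, uRw
Complete open branch: satisfiable in K.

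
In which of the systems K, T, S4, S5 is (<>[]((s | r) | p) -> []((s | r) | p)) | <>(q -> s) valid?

S5

S4-tableau for the negation ~((<>[]((s | r) | p) -> []((s | r) | p)) | <>(q -> s)):
1. ~((<>[]((s | r) | p) -> []((s | r) | p)) | <>(q -> s)), 0
2. ~(<>[]((s | r) | p) -> []((s | r) | p)), 0   [~|-rule on 1]
3. ~<>(q -> s), 0   [~|-rule on 1]
4. <>[]((s | r) | p), 0   [~->-rule on 2]
5. ~[]((s | r) | p), 0   [~->-rule on 2]
6. ~(q -> s), 0   [~<>-rule on 3 via 0R0]
7. q, 0   [~->-rule on 6]
8. ~s, 0   [~->-rule on 6]
9. []((s | r) | p), 1   [<>-rule on 4: fresh world 1, 0R1]
10. ~(q -> s), 1   [~<>-rule on 3 via 0R1]
11. q, 1   [~->-rule on 10]
12. ~s, 1   [~->-rule on 10]
13. (s | r) | p, 1   [[]-rule on 9 via 1R1]
14. p, 1   [|-rule on 13 (branches; this branch)]
15. ~((s | r) | p), 2   [~[]-rule on 5: fresh world 2, 0R2]
16. ~(s | r), 2   [~|-rule on 15]
17. ~p, 2   [~|-rule on 15]
18. ~s, 2   [~|-rule on 16]
19. ~r, 2   [~|-rule on 16]
20. ~(q -> s), 2   [~<>-rule on 3 via 0R2]
21. q, 2   [~->-rule on 20]
Accessibility: 0R0, 0R1, 0R2, 1R1, 2R2
Complete open branch: countermodel on an S4-frame, so not valid in S4, nor in K, T (the same frame is also a K-frame and a T-frame).
S5-tableau for the negation ~((<>[]((s | r) | p) -> []((s | r) | p)) | <>(q -> s)):
1. ~((<>[]((s | r) | p) -> []((s | r) | p)) | <>(q -> s)), 0
2. ~(<>[]((s | r) | p) -> []((s | r) | p)), 0   [~|-rule on 1]
3. ~<>(q -> s), 0   [~|-rule on 1]
4. <>[]((s | r) | p), 0   [~->-rule on 2]
5. ~[]((s | r) | p), 0   [~->-rule on 2]
6. ~(q -> s), 0   [~<>-rule on 3 via 0R0]
7. q, 0   [~->-rule on 6]
8. ~s, 0   [~->-rule on 6]
9. []((s | r) | p), 1   [<>-rule on 4: fresh world 1, 0R1]
10. ~(q -> s), 1   [~<>-rule on 3 via 0R1]
11. q, 1   [~->-rule on 10]
12. ~s, 1   [~->-rule on 10]
13. (s | r) | p, 0   [[]-rule on 9 via 1R0]
14. (s | r) | p, 1   [[]-rule on 9 via 1R1]
15. s | r, 0   [|-rule on 13 (branches; this branch)]
16. s | r, 1   [|-rule on 14 (branches; this branch)]
17. r, 0   [|-rule on 15 (branches; this branch)]
18. r, 1   [|-rule on 16 (branches; this branch)]
19. ~((s | r) | p), 2   [~[]-rule on 5: fresh world 2, 0R2]
20. ~(s | r), 2   [~|-rule on 19]
21. ~p, 2   [~|-rule on 19]
22. ~s, 2   [~|-rule on 20]
23. ~r, 2   [~|-rule on 20]
24. ~(q -> s), 2   [~<>-rule on 3 via 0R2]
25. q, 2   [~->-rule on 24]
26. (s | r) | p, 2   [[]-rule on 9 via 1R2]
27. s | r, 2   [|-rule on 26 (branches; this branch)]
28. r, 2   [|-rule on 27 (branches; this branch)]
Accessibility: 0R0, 0R1, 0R2, 1R0, 1R1, 1R2, 2R0, 2R1, 2R2
Branch closes: r and ~r both at 2.
Every branch closes (one shown): valid in S5.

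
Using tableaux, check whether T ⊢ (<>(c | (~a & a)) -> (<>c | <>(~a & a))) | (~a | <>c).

Tableau for the negation ~((<>(c | (~a & a)) -> (<>c | <>(~a & a))) | (~a | <>c)):
1. ~((<>(c | (~a & a)) -> (<>c | <>(~a & a))) | (~a | <>c)), w0
2. ~(<>(c | (~a & a)) -> (<>c | <>(~a & a))), w0   [~|-rule on 1]
3. ~(~a | <>c), w0   [~|-rule on 1]
4. <>(c | (~a & a)), w0   [~->-rule on 2]
5. ~(<>c | <>(~a & a)), w0   [~->-rule on 2]
6. a, w0   [~|-rule on 3]
7. ~<>c, w0   [~|-rule on 3]
8. ~<>(~a & a), w0   [~|-rule on 5]
9. ~c, w0   [~<>-rule on 7 via w0Rw0]
10. ~(~a & a), w0   [~<>-rule on 8 via w0Rw0]
11. c | (~a & a), w1   [<>-rule on 4: fresh world w1, w0Rw1]
12. ~c, w1   [~<>-rule on 7 via w0Rw1]
13. ~(~a & a), w1   [~<>-rule on 8 via w0Rw1]
14. ~a & a, w1   [|-rule on 11 (branches; this branch)]
15. ~a, w1   [&-rule on 14]
16. a, w1   [&-rule on 14]
Accessibility: w0Rw0, w0Rw1, w1Rw1
Branch closes: a and ~a both at w1.
All branches of the negation close; one closing branch shown above.

Yes, valid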